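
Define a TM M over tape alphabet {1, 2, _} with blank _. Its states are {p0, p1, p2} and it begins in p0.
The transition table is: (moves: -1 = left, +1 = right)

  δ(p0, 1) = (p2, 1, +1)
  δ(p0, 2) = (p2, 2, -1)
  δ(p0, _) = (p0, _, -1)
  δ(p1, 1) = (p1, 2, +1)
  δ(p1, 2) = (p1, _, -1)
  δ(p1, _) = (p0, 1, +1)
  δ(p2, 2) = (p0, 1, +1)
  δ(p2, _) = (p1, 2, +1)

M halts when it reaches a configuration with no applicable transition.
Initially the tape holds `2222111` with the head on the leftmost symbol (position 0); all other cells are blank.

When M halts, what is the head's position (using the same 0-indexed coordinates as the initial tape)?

p0 | __[2]222111   read 2 → write 2, move -1, go to p2
p2 | _[_]2222111   read _ → write 2, move +1, go to p1
p1 | _2[2]222111   read 2 → write _, move -1, go to p1
p1 | _[2]_222111   read 2 → write _, move -1, go to p1
p1 | [_]__222111   read _ → write 1, move +1, go to p0
p0 | 1[_]_222111   read _ → write _, move -1, go to p0
p0 | [1]__222111   read 1 → write 1, move +1, go to p2
p2 | 1[_]_222111   read _ → write 2, move +1, go to p1
p1 | 12[_]222111   read _ → write 1, move +1, go to p0
p0 | 121[2]22111   read 2 → write 2, move -1, go to p2
p2 | 12[1]222111
At halt the head is at cell 0.

0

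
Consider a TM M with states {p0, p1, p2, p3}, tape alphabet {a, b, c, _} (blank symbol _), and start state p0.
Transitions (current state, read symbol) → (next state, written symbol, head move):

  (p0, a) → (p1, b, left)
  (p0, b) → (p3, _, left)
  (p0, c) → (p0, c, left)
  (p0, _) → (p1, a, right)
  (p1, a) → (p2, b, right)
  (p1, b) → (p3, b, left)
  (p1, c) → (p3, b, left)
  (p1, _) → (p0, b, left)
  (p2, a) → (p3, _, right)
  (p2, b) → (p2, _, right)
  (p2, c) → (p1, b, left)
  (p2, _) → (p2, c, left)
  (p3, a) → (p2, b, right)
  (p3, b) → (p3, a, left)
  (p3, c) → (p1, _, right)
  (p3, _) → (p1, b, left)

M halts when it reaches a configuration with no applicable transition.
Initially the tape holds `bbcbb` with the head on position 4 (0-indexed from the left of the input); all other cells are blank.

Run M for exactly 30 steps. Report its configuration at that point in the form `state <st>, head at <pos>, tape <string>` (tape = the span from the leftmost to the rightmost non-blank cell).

state=p0 head=4 tape=___bbcb[b]_   (p0,b)→(p3,_,left)
state=p3 head=3 tape=___bbc[b]__   (p3,b)→(p3,a,left)
state=p3 head=2 tape=___bb[c]a__   (p3,c)→(p1,_,right)
state=p1 head=3 tape=___bb_[a]__   (p1,a)→(p2,b,right)
state=p2 head=4 tape=___bb_b[_]_   (p2,_)→(p2,c,left)
state=p2 head=3 tape=___bb_[b]c_   (p2,b)→(p2,_,right)
state=p2 head=4 tape=___bb__[c]_   (p2,c)→(p1,b,left)
state=p1 head=3 tape=___bb_[_]b_   (p1,_)→(p0,b,left)
state=p0 head=2 tape=___bb[_]bb_   (p0,_)→(p1,a,right)
state=p1 head=3 tape=___bba[b]b_   (p1,b)→(p3,b,left)
state=p3 head=2 tape=___bb[a]bb_   (p3,a)→(p2,b,right)
state=p2 head=3 tape=___bbb[b]b_   (p2,b)→(p2,_,right)
state=p2 head=4 tape=___bbb_[b]_   (p2,b)→(p2,_,right)
state=p2 head=5 tape=___bbb__[_]   (p2,_)→(p2,c,left)
state=p2 head=4 tape=___bbb_[_]c   (p2,_)→(p2,c,left)
state=p2 head=3 tape=___bbb[_]cc   (p2,_)→(p2,c,left)
state=p2 head=2 tape=___bb[b]ccc   (p2,b)→(p2,_,right)
state=p2 head=3 tape=___bb_[c]cc   (p2,c)→(p1,b,left)
state=p1 head=2 tape=___bb[_]bcc   (p1,_)→(p0,b,left)
state=p0 head=1 tape=___b[b]bbcc   (p0,b)→(p3,_,left)
state=p3 head=0 tape=___[b]_bbcc   (p3,b)→(p3,a,left)
state=p3 head=-1 tape=__[_]a_bbcc   (p3,_)→(p1,b,left)
state=p1 head=-2 tape=_[_]ba_bbcc   (p1,_)→(p0,b,left)
state=p0 head=-3 tape=[_]bba_bbcc   (p0,_)→(p1,a,right)
state=p1 head=-2 tape=a[b]ba_bbcc   (p1,b)→(p3,b,left)
state=p3 head=-3 tape=[a]bba_bbcc   (p3,a)→(p2,b,right)
state=p2 head=-2 tape=b[b]ba_bbcc   (p2,b)→(p2,_,right)
state=p2 head=-1 tape=b_[b]a_bbcc   (p2,b)→(p2,_,right)
state=p2 head=0 tape=b__[a]_bbcc   (p2,a)→(p3,_,right)
state=p3 head=1 tape=b___[_]bbcc   (p3,_)→(p1,b,left)
state=p1 head=0 tape=b__[_]bbbcc
After 30 steps: state p1, head at 0, tape b___bbbcc.

state p1, head at 0, tape b___bbbcc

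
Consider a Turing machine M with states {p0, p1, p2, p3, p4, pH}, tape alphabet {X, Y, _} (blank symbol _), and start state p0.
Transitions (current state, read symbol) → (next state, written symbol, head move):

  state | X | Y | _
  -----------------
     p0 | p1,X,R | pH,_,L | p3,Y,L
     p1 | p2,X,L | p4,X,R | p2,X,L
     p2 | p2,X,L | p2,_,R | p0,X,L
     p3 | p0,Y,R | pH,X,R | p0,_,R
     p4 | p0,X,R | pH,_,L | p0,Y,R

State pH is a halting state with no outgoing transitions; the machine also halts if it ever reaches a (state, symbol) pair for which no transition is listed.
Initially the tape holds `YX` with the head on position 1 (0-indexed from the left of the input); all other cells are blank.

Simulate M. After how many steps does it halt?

9

state=p0 head=1 tape=__Y[X]_   (p0,X)→(p1,X,R)
state=p1 head=2 tape=__YX[_]   (p1,_)→(p2,X,L)
state=p2 head=1 tape=__Y[X]X   (p2,X)→(p2,X,L)
state=p2 head=0 tape=__[Y]XX   (p2,Y)→(p2,_,R)
state=p2 head=1 tape=___[X]X   (p2,X)→(p2,X,L)
state=p2 head=0 tape=__[_]XX   (p2,_)→(p0,X,L)
state=p0 head=-1 tape=_[_]XXX   (p0,_)→(p3,Y,L)
state=p3 head=-2 tape=[_]YXXX   (p3,_)→(p0,_,R)
state=p0 head=-1 tape=_[Y]XXX   (p0,Y)→(pH,_,L)
state=pH head=-2 tape=[_]_XXX
M halts after 9 transitions.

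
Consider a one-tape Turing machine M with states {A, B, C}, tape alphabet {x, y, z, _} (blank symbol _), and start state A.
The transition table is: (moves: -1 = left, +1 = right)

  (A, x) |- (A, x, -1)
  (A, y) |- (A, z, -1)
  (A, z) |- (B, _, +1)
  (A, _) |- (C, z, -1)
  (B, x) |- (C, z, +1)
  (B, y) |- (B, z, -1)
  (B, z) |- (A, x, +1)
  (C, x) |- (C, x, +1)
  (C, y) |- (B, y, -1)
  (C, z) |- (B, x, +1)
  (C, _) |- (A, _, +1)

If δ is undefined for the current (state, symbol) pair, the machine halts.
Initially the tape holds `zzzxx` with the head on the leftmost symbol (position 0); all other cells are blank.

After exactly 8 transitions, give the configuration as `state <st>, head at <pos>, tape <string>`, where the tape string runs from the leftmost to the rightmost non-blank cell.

state=A head=0 tape=[z]zzxx__   (A,z)→(B,_,+1)
state=B head=1 tape=_[z]zxx__   (B,z)→(A,x,+1)
state=A head=2 tape=_x[z]xx__   (A,z)→(B,_,+1)
state=B head=3 tape=_x_[x]x__   (B,x)→(C,z,+1)
state=C head=4 tape=_x_z[x]__   (C,x)→(C,x,+1)
state=C head=5 tape=_x_zx[_]_   (C,_)→(A,_,+1)
state=A head=6 tape=_x_zx_[_]   (A,_)→(C,z,-1)
state=C head=5 tape=_x_zx[_]z   (C,_)→(A,_,+1)
state=A head=6 tape=_x_zx_[z]
After 8 steps: state A, head at 6, tape x_zx_z.

state A, head at 6, tape x_zx_z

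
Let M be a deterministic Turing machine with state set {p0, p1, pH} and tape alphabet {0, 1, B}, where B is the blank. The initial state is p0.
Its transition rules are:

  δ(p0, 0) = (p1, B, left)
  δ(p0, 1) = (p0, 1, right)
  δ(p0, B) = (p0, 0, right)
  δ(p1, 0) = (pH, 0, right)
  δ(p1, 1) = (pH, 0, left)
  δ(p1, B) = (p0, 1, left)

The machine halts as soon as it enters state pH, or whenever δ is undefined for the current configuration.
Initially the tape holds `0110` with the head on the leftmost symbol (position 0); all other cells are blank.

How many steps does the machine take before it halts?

state=p0 head=0 tape=BB[0]110   (p0,0)→(p1,B,left)
state=p1 head=-1 tape=B[B]B110   (p1,B)→(p0,1,left)
state=p0 head=-2 tape=[B]1B110   (p0,B)→(p0,0,right)
state=p0 head=-1 tape=0[1]B110   (p0,1)→(p0,1,right)
state=p0 head=0 tape=01[B]110   (p0,B)→(p0,0,right)
state=p0 head=1 tape=010[1]10   (p0,1)→(p0,1,right)
state=p0 head=2 tape=0101[1]0   (p0,1)→(p0,1,right)
state=p0 head=3 tape=01011[0]   (p0,0)→(p1,B,left)
state=p1 head=2 tape=0101[1]B   (p1,1)→(pH,0,left)
state=pH head=1 tape=010[1]0B
M halts after 9 transitions.

9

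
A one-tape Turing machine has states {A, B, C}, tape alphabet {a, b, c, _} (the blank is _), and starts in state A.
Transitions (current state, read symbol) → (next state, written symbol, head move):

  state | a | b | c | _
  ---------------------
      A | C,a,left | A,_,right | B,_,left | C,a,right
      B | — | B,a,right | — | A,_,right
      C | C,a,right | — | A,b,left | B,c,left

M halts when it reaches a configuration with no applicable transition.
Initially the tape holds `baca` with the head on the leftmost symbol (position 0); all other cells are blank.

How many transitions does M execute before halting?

12

A | _[b]aca   read b → write _, move right, go to A
A | __[a]ca   read a → write a, move left, go to C
C | _[_]aca   read _ → write c, move left, go to B
B | [_]caca   read _ → write _, move right, go to A
A | _[c]aca   read c → write _, move left, go to B
B | [_]_aca   read _ → write _, move right, go to A
A | _[_]aca   read _ → write a, move right, go to C
C | _a[a]ca   read a → write a, move right, go to C
C | _aa[c]a   read c → write b, move left, go to A
A | _a[a]ba   read a → write a, move left, go to C
C | _[a]aba   read a → write a, move right, go to C
C | _a[a]ba   read a → write a, move right, go to C
C | _aa[b]a
M halts after 12 transitions.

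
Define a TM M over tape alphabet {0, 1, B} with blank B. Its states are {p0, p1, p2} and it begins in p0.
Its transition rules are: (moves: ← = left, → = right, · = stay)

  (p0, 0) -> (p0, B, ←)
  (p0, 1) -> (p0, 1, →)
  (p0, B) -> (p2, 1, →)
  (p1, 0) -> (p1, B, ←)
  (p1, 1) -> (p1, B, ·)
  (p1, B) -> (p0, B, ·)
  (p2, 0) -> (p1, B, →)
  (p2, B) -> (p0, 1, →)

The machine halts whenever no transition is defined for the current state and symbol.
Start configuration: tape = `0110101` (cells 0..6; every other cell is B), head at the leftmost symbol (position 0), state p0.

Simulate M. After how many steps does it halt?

8

state=p0 head=0 tape=B[0]110101   (p0,0)→(p0,B,←)
state=p0 head=-1 tape=[B]B110101   (p0,B)→(p2,1,→)
state=p2 head=0 tape=1[B]110101   (p2,B)→(p0,1,→)
state=p0 head=1 tape=11[1]10101   (p0,1)→(p0,1,→)
state=p0 head=2 tape=111[1]0101   (p0,1)→(p0,1,→)
state=p0 head=3 tape=1111[0]101   (p0,0)→(p0,B,←)
state=p0 head=2 tape=111[1]B101   (p0,1)→(p0,1,→)
state=p0 head=3 tape=1111[B]101   (p0,B)→(p2,1,→)
state=p2 head=4 tape=11111[1]01
M halts after 8 transitions.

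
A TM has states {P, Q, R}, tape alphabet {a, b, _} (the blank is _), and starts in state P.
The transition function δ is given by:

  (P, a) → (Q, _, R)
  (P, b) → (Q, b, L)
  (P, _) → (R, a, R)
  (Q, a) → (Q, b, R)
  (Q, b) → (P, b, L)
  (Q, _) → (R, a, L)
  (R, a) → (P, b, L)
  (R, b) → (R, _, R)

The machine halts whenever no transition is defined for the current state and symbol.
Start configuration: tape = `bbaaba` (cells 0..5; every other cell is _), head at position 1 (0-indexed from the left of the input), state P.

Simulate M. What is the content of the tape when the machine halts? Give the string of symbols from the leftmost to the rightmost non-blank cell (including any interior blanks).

a_aa_a

P | _b[b]aaba_   read b → write b, move L, go to Q
Q | _[b]baaba_   read b → write b, move L, go to P
P | [_]bbaaba_   read _ → write a, move R, go to R
R | a[b]baaba_   read b → write _, move R, go to R
R | a_[b]aaba_   read b → write _, move R, go to R
R | a__[a]aba_   read a → write b, move L, go to P
P | a_[_]baba_   read _ → write a, move R, go to R
R | a_a[b]aba_   read b → write _, move R, go to R
R | a_a_[a]ba_   read a → write b, move L, go to P
P | a_a[_]bba_   read _ → write a, move R, go to R
R | a_aa[b]ba_   read b → write _, move R, go to R
R | a_aa_[b]a_   read b → write _, move R, go to R
R | a_aa__[a]_   read a → write b, move L, go to P
P | a_aa_[_]b_   read _ → write a, move R, go to R
R | a_aa_a[b]_   read b → write _, move R, go to R
R | a_aa_a_[_]
The non-blank tape span at halt is a_aa_a.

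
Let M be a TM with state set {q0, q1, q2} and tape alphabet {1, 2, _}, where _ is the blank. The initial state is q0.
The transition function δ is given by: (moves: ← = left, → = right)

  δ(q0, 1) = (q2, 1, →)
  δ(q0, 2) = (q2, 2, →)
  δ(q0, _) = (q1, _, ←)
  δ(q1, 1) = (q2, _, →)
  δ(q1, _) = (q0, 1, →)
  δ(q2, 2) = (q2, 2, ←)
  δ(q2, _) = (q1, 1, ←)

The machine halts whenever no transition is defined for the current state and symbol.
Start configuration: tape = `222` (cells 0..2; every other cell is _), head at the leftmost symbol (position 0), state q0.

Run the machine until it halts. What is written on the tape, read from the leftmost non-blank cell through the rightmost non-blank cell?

q0 | __[2]22   read 2 → write 2, move →, go to q2
q2 | __2[2]2   read 2 → write 2, move ←, go to q2
q2 | __[2]22   read 2 → write 2, move ←, go to q2
q2 | _[_]222   read _ → write 1, move ←, go to q1
q1 | [_]1222   read _ → write 1, move →, go to q0
q0 | 1[1]222   read 1 → write 1, move →, go to q2
q2 | 11[2]22   read 2 → write 2, move ←, go to q2
q2 | 1[1]222
The non-blank tape span at halt is 11222.

11222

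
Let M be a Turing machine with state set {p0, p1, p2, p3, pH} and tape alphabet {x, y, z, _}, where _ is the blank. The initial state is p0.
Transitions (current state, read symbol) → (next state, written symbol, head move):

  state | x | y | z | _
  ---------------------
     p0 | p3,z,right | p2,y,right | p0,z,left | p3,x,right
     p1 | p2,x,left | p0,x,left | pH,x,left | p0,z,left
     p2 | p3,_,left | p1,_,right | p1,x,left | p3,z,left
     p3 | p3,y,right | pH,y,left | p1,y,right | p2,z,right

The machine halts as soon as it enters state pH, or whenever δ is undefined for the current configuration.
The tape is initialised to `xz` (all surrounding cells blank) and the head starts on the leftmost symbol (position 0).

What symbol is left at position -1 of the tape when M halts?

state=p0 head=0 tape=__[x]z_   (p0,x)→(p3,z,right)
state=p3 head=1 tape=__z[z]_   (p3,z)→(p1,y,right)
state=p1 head=2 tape=__zy[_]   (p1,_)→(p0,z,left)
state=p0 head=1 tape=__z[y]z   (p0,y)→(p2,y,right)
state=p2 head=2 tape=__zy[z]   (p2,z)→(p1,x,left)
state=p1 head=1 tape=__z[y]x   (p1,y)→(p0,x,left)
state=p0 head=0 tape=__[z]xx   (p0,z)→(p0,z,left)
state=p0 head=-1 tape=_[_]zxx   (p0,_)→(p3,x,right)
state=p3 head=0 tape=_x[z]xx   (p3,z)→(p1,y,right)
state=p1 head=1 tape=_xy[x]x   (p1,x)→(p2,x,left)
state=p2 head=0 tape=_x[y]xx   (p2,y)→(p1,_,right)
state=p1 head=1 tape=_x_[x]x   (p1,x)→(p2,x,left)
state=p2 head=0 tape=_x[_]xx   (p2,_)→(p3,z,left)
state=p3 head=-1 tape=_[x]zxx   (p3,x)→(p3,y,right)
state=p3 head=0 tape=_y[z]xx   (p3,z)→(p1,y,right)
state=p1 head=1 tape=_yy[x]x   (p1,x)→(p2,x,left)
state=p2 head=0 tape=_y[y]xx   (p2,y)→(p1,_,right)
state=p1 head=1 tape=_y_[x]x   (p1,x)→(p2,x,left)
state=p2 head=0 tape=_y[_]xx   (p2,_)→(p3,z,left)
state=p3 head=-1 tape=_[y]zxx   (p3,y)→(pH,y,left)
state=pH head=-2 tape=[_]yzxx
Cell -1 holds y when M halts.

y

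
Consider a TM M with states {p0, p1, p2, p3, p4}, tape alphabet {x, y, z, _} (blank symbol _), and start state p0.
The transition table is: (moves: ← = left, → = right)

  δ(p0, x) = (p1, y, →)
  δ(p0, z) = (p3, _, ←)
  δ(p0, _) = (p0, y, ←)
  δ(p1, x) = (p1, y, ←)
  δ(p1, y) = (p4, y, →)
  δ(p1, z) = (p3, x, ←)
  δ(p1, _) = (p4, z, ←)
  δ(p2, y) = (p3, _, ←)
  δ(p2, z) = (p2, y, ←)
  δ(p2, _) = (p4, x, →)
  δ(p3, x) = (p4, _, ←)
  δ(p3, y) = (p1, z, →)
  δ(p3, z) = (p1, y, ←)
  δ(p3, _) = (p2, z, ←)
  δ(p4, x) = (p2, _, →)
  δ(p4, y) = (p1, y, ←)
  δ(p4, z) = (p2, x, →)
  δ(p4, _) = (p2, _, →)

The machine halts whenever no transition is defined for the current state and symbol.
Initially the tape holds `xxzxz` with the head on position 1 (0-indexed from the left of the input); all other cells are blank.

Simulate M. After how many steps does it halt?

11

state=p0 head=1 tape=_x[x]zxz   (p0,x)→(p1,y,→)
state=p1 head=2 tape=_xy[z]xz   (p1,z)→(p3,x,←)
state=p3 head=1 tape=_x[y]xxz   (p3,y)→(p1,z,→)
state=p1 head=2 tape=_xz[x]xz   (p1,x)→(p1,y,←)
state=p1 head=1 tape=_x[z]yxz   (p1,z)→(p3,x,←)
state=p3 head=0 tape=_[x]xyxz   (p3,x)→(p4,_,←)
state=p4 head=-1 tape=[_]_xyxz   (p4,_)→(p2,_,→)
state=p2 head=0 tape=_[_]xyxz   (p2,_)→(p4,x,→)
state=p4 head=1 tape=_x[x]yxz   (p4,x)→(p2,_,→)
state=p2 head=2 tape=_x_[y]xz   (p2,y)→(p3,_,←)
state=p3 head=1 tape=_x[_]_xz   (p3,_)→(p2,z,←)
state=p2 head=0 tape=_[x]z_xz
M halts after 11 transitions.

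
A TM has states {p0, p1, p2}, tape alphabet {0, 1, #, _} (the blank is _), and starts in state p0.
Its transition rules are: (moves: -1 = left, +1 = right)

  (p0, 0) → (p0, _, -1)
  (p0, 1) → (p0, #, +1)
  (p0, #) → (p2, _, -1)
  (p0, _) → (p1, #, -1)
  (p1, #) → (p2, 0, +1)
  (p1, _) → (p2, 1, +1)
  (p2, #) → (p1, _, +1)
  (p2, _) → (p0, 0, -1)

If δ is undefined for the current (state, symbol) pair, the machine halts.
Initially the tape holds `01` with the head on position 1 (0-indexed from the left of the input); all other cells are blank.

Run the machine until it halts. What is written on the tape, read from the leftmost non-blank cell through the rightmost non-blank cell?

state=p0 head=1 tape=_____0[1]___   (p0,1)→(p0,#,+1)
state=p0 head=2 tape=_____0#[_]__   (p0,_)→(p1,#,-1)
state=p1 head=1 tape=_____0[#]#__   (p1,#)→(p2,0,+1)
state=p2 head=2 tape=_____00[#]__   (p2,#)→(p1,_,+1)
state=p1 head=3 tape=_____00_[_]_   (p1,_)→(p2,1,+1)
state=p2 head=4 tape=_____00_1[_]   (p2,_)→(p0,0,-1)
state=p0 head=3 tape=_____00_[1]0   (p0,1)→(p0,#,+1)
state=p0 head=4 tape=_____00_#[0]   (p0,0)→(p0,_,-1)
state=p0 head=3 tape=_____00_[#]_   (p0,#)→(p2,_,-1)
state=p2 head=2 tape=_____00[_]__   (p2,_)→(p0,0,-1)
state=p0 head=1 tape=_____0[0]0__   (p0,0)→(p0,_,-1)
state=p0 head=0 tape=_____[0]_0__   (p0,0)→(p0,_,-1)
state=p0 head=-1 tape=____[_]__0__   (p0,_)→(p1,#,-1)
state=p1 head=-2 tape=___[_]#__0__   (p1,_)→(p2,1,+1)
state=p2 head=-1 tape=___1[#]__0__   (p2,#)→(p1,_,+1)
state=p1 head=0 tape=___1_[_]_0__   (p1,_)→(p2,1,+1)
state=p2 head=1 tape=___1_1[_]0__   (p2,_)→(p0,0,-1)
state=p0 head=0 tape=___1_[1]00__   (p0,1)→(p0,#,+1)
state=p0 head=1 tape=___1_#[0]0__   (p0,0)→(p0,_,-1)
state=p0 head=0 tape=___1_[#]_0__   (p0,#)→(p2,_,-1)
state=p2 head=-1 tape=___1[_]__0__   (p2,_)→(p0,0,-1)
state=p0 head=-2 tape=___[1]0__0__   (p0,1)→(p0,#,+1)
state=p0 head=-1 tape=___#[0]__0__   (p0,0)→(p0,_,-1)
state=p0 head=-2 tape=___[#]___0__   (p0,#)→(p2,_,-1)
state=p2 head=-3 tape=__[_]____0__   (p2,_)→(p0,0,-1)
state=p0 head=-4 tape=_[_]0____0__   (p0,_)→(p1,#,-1)
state=p1 head=-5 tape=[_]#0____0__   (p1,_)→(p2,1,+1)
state=p2 head=-4 tape=1[#]0____0__   (p2,#)→(p1,_,+1)
state=p1 head=-3 tape=1_[0]____0__
The non-blank tape span at halt is 1_0____0.

1_0____0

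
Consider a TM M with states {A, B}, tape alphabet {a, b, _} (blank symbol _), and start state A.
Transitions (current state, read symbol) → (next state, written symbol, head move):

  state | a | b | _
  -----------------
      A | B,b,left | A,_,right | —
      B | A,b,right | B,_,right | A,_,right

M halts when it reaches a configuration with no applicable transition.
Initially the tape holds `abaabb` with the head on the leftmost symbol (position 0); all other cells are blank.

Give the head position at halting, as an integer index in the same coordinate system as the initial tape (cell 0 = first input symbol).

A | _[a]baabb_   read a → write b, move left, go to B
B | [_]bbaabb_   read _ → write _, move right, go to A
A | _[b]baabb_   read b → write _, move right, go to A
A | __[b]aabb_   read b → write _, move right, go to A
A | ___[a]abb_   read a → write b, move left, go to B
B | __[_]babb_   read _ → write _, move right, go to A
A | ___[b]abb_   read b → write _, move right, go to A
A | ____[a]bb_   read a → write b, move left, go to B
B | ___[_]bbb_   read _ → write _, move right, go to A
A | ____[b]bb_   read b → write _, move right, go to A
A | _____[b]b_   read b → write _, move right, go to A
A | ______[b]_   read b → write _, move right, go to A
A | _______[_]
At halt the head is at cell 6.

6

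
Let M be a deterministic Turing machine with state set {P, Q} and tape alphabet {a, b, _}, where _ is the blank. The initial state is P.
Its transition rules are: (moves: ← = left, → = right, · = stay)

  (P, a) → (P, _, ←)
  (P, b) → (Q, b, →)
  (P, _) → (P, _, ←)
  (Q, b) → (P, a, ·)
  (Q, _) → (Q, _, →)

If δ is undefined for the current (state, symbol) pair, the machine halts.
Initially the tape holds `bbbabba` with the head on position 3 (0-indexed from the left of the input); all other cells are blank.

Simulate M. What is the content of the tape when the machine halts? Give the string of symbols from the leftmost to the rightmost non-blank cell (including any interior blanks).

P | bbb[a]bba   read a → write _, move ←, go to P
P | bb[b]_bba   read b → write b, move →, go to Q
Q | bbb[_]bba   read _ → write _, move →, go to Q
Q | bbb_[b]ba   read b → write a, move ·, go to P
P | bbb_[a]ba   read a → write _, move ←, go to P
P | bbb[_]_ba   read _ → write _, move ←, go to P
P | bb[b]__ba   read b → write b, move →, go to Q
Q | bbb[_]_ba   read _ → write _, move →, go to Q
Q | bbb_[_]ba   read _ → write _, move →, go to Q
Q | bbb__[b]a   read b → write a, move ·, go to P
P | bbb__[a]a   read a → write _, move ←, go to P
P | bbb_[_]_a   read _ → write _, move ←, go to P
P | bbb[_]__a   read _ → write _, move ←, go to P
P | bb[b]___a   read b → write b, move →, go to Q
Q | bbb[_]__a   read _ → write _, move →, go to Q
Q | bbb_[_]_a   read _ → write _, move →, go to Q
Q | bbb__[_]a   read _ → write _, move →, go to Q
Q | bbb___[a]
The non-blank tape span at halt is bbb___a.

bbb___a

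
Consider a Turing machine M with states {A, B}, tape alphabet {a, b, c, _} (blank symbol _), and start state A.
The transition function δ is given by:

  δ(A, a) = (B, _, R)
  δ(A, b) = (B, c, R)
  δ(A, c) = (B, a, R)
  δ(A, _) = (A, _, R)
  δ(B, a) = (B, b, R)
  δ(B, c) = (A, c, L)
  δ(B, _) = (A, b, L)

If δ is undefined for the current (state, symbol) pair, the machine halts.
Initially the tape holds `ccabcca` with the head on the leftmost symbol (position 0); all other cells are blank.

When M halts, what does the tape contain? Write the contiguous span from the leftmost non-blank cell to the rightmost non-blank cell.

abbcca

A | [c]cabcca   read c → write a, move R, go to B
B | a[c]abcca   read c → write c, move L, go to A
A | [a]cabcca   read a → write _, move R, go to B
B | _[c]abcca   read c → write c, move L, go to A
A | [_]cabcca   read _ → write _, move R, go to A
A | _[c]abcca   read c → write a, move R, go to B
B | _a[a]bcca   read a → write b, move R, go to B
B | _ab[b]cca
The non-blank tape span at halt is abbcca.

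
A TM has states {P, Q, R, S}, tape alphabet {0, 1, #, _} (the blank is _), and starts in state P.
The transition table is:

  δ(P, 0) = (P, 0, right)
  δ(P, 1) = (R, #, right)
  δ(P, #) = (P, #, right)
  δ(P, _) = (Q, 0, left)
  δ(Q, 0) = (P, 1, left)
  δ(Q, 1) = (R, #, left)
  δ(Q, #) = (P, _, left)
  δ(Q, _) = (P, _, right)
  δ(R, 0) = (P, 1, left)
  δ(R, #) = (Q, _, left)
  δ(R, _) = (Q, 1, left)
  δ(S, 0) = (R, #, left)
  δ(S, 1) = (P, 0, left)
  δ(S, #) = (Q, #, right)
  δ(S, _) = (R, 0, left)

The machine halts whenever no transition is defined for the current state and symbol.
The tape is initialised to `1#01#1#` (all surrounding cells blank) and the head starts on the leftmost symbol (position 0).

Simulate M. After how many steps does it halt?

33

state=P head=0 tape=____[1]#01#1#   (P,1)→(R,#,right)
state=R head=1 tape=____#[#]01#1#   (R,#)→(Q,_,left)
state=Q head=0 tape=____[#]_01#1#   (Q,#)→(P,_,left)
state=P head=-1 tape=___[_]__01#1#   (P,_)→(Q,0,left)
state=Q head=-2 tape=__[_]0__01#1#   (Q,_)→(P,_,right)
state=P head=-1 tape=___[0]__01#1#   (P,0)→(P,0,right)
state=P head=0 tape=___0[_]_01#1#   (P,_)→(Q,0,left)
state=Q head=-1 tape=___[0]0_01#1#   (Q,0)→(P,1,left)
state=P head=-2 tape=__[_]10_01#1#   (P,_)→(Q,0,left)
state=Q head=-3 tape=_[_]010_01#1#   (Q,_)→(P,_,right)
state=P head=-2 tape=__[0]10_01#1#   (P,0)→(P,0,right)
state=P head=-1 tape=__0[1]0_01#1#   (P,1)→(R,#,right)
state=R head=0 tape=__0#[0]_01#1#   (R,0)→(P,1,left)
state=P head=-1 tape=__0[#]1_01#1#   (P,#)→(P,#,right)
state=P head=0 tape=__0#[1]_01#1#   (P,1)→(R,#,right)
state=R head=1 tape=__0##[_]01#1#   (R,_)→(Q,1,left)
state=Q head=0 tape=__0#[#]101#1#   (Q,#)→(P,_,left)
state=P head=-1 tape=__0[#]_101#1#   (P,#)→(P,#,right)
state=P head=0 tape=__0#[_]101#1#   (P,_)→(Q,0,left)
state=Q head=-1 tape=__0[#]0101#1#   (Q,#)→(P,_,left)
state=P head=-2 tape=__[0]_0101#1#   (P,0)→(P,0,right)
state=P head=-1 tape=__0[_]0101#1#   (P,_)→(Q,0,left)
state=Q head=-2 tape=__[0]00101#1#   (Q,0)→(P,1,left)
state=P head=-3 tape=_[_]100101#1#   (P,_)→(Q,0,left)
state=Q head=-4 tape=[_]0100101#1#   (Q,_)→(P,_,right)
state=P head=-3 tape=_[0]100101#1#   (P,0)→(P,0,right)
state=P head=-2 tape=_0[1]00101#1#   (P,1)→(R,#,right)
state=R head=-1 tape=_0#[0]0101#1#   (R,0)→(P,1,left)
state=P head=-2 tape=_0[#]10101#1#   (P,#)→(P,#,right)
state=P head=-1 tape=_0#[1]0101#1#   (P,1)→(R,#,right)
state=R head=0 tape=_0##[0]101#1#   (R,0)→(P,1,left)
state=P head=-1 tape=_0#[#]1101#1#   (P,#)→(P,#,right)
state=P head=0 tape=_0##[1]101#1#   (P,1)→(R,#,right)
state=R head=1 tape=_0###[1]01#1#
M halts after 33 transitions.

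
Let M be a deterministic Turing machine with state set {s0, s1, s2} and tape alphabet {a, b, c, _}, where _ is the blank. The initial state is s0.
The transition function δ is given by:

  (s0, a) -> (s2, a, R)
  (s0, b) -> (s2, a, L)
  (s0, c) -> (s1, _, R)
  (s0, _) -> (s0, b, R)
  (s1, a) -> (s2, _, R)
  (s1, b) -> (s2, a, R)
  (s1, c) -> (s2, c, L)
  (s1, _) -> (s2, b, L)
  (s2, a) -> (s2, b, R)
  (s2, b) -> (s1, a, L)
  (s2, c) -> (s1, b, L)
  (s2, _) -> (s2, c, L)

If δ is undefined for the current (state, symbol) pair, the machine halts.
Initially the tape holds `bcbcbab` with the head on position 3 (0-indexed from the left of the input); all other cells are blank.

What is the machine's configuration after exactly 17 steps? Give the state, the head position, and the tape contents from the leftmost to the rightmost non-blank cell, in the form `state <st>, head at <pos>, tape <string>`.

state=s0 head=3 tape=bcb[c]bab__   (s0,c)→(s1,_,R)
state=s1 head=4 tape=bcb_[b]ab__   (s1,b)→(s2,a,R)
state=s2 head=5 tape=bcb_a[a]b__   (s2,a)→(s2,b,R)
state=s2 head=6 tape=bcb_ab[b]__   (s2,b)→(s1,a,L)
state=s1 head=5 tape=bcb_a[b]a__   (s1,b)→(s2,a,R)
state=s2 head=6 tape=bcb_aa[a]__   (s2,a)→(s2,b,R)
state=s2 head=7 tape=bcb_aab[_]_   (s2,_)→(s2,c,L)
state=s2 head=6 tape=bcb_aa[b]c_   (s2,b)→(s1,a,L)
state=s1 head=5 tape=bcb_a[a]ac_   (s1,a)→(s2,_,R)
state=s2 head=6 tape=bcb_a_[a]c_   (s2,a)→(s2,b,R)
state=s2 head=7 tape=bcb_a_b[c]_   (s2,c)→(s1,b,L)
state=s1 head=6 tape=bcb_a_[b]b_   (s1,b)→(s2,a,R)
state=s2 head=7 tape=bcb_a_a[b]_   (s2,b)→(s1,a,L)
state=s1 head=6 tape=bcb_a_[a]a_   (s1,a)→(s2,_,R)
state=s2 head=7 tape=bcb_a__[a]_   (s2,a)→(s2,b,R)
state=s2 head=8 tape=bcb_a__b[_]   (s2,_)→(s2,c,L)
state=s2 head=7 tape=bcb_a__[b]c   (s2,b)→(s1,a,L)
state=s1 head=6 tape=bcb_a_[_]ac
After 17 steps: state s1, head at 6, tape bcb_a__ac.

state s1, head at 6, tape bcb_a__ac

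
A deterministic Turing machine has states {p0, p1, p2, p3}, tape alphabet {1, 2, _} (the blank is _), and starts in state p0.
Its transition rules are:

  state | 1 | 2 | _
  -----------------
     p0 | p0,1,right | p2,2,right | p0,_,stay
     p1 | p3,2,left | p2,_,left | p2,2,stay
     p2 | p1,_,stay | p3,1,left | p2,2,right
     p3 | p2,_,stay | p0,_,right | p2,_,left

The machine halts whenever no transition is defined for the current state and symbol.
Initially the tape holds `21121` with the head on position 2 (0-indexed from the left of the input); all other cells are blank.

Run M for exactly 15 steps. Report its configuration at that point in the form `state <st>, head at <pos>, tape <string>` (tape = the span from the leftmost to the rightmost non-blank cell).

state=p0 head=2 tape=21[1]21_   (p0,1)→(p0,1,right)
state=p0 head=3 tape=211[2]1_   (p0,2)→(p2,2,right)
state=p2 head=4 tape=2112[1]_   (p2,1)→(p1,_,stay)
state=p1 head=4 tape=2112[_]_   (p1,_)→(p2,2,stay)
state=p2 head=4 tape=2112[2]_   (p2,2)→(p3,1,left)
state=p3 head=3 tape=211[2]1_   (p3,2)→(p0,_,right)
state=p0 head=4 tape=211_[1]_   (p0,1)→(p0,1,right)
state=p0 head=5 tape=211_1[_]   (p0,_)→(p0,_,stay)
state=p0 head=5 tape=211_1[_]   (p0,_)→(p0,_,stay)
state=p0 head=5 tape=211_1[_]   (p0,_)→(p0,_,stay)
state=p0 head=5 tape=211_1[_]   (p0,_)→(p0,_,stay)
state=p0 head=5 tape=211_1[_]   (p0,_)→(p0,_,stay)
state=p0 head=5 tape=211_1[_]   (p0,_)→(p0,_,stay)
state=p0 head=5 tape=211_1[_]   (p0,_)→(p0,_,stay)
state=p0 head=5 tape=211_1[_]   (p0,_)→(p0,_,stay)
state=p0 head=5 tape=211_1[_]
After 15 steps: state p0, head at 5, tape 211_1.

state p0, head at 5, tape 211_1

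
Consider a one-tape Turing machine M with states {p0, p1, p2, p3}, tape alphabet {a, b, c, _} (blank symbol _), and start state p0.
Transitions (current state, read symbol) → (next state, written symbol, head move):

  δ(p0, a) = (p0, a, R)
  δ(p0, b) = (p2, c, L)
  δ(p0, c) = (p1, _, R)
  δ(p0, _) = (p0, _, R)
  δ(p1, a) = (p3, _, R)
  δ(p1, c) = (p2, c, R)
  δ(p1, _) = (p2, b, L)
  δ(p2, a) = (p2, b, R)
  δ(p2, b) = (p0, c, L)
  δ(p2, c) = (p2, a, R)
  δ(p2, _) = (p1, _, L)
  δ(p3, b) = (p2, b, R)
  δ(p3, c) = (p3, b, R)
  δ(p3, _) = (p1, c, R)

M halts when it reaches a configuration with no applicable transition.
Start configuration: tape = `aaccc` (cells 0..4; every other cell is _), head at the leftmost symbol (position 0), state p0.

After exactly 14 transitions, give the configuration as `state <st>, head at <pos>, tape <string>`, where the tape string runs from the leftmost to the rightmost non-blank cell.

state p2, head at 6, tape aa_c_a_b

state=p0 head=0 tape=[a]accc___   (p0,a)→(p0,a,R)
state=p0 head=1 tape=a[a]ccc___   (p0,a)→(p0,a,R)
state=p0 head=2 tape=aa[c]cc___   (p0,c)→(p1,_,R)
state=p1 head=3 tape=aa_[c]c___   (p1,c)→(p2,c,R)
state=p2 head=4 tape=aa_c[c]___   (p2,c)→(p2,a,R)
state=p2 head=5 tape=aa_ca[_]__   (p2,_)→(p1,_,L)
state=p1 head=4 tape=aa_c[a]___   (p1,a)→(p3,_,R)
state=p3 head=5 tape=aa_c_[_]__   (p3,_)→(p1,c,R)
state=p1 head=6 tape=aa_c_c[_]_   (p1,_)→(p2,b,L)
state=p2 head=5 tape=aa_c_[c]b_   (p2,c)→(p2,a,R)
state=p2 head=6 tape=aa_c_a[b]_   (p2,b)→(p0,c,L)
state=p0 head=5 tape=aa_c_[a]c_   (p0,a)→(p0,a,R)
state=p0 head=6 tape=aa_c_a[c]_   (p0,c)→(p1,_,R)
state=p1 head=7 tape=aa_c_a_[_]   (p1,_)→(p2,b,L)
state=p2 head=6 tape=aa_c_a[_]b
After 14 steps: state p2, head at 6, tape aa_c_a_b.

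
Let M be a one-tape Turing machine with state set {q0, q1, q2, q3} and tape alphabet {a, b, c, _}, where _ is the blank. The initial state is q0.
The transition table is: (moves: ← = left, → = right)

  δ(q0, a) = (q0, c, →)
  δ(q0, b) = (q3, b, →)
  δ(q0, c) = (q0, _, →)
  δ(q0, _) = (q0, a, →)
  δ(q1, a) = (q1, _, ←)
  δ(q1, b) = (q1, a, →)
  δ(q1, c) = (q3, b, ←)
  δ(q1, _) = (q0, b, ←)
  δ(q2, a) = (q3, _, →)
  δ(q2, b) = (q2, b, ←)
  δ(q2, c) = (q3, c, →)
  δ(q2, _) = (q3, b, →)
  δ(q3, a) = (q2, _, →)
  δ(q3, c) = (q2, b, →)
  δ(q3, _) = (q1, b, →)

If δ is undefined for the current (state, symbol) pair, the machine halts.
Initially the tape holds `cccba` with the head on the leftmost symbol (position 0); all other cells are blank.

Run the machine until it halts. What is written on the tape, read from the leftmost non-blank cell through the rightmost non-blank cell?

b_bbb

q0 | [c]ccba___   read c → write _, move →, go to q0
q0 | _[c]cba___   read c → write _, move →, go to q0
q0 | __[c]ba___   read c → write _, move →, go to q0
q0 | ___[b]a___   read b → write b, move →, go to q3
q3 | ___b[a]___   read a → write _, move →, go to q2
q2 | ___b_[_]__   read _ → write b, move →, go to q3
q3 | ___b_b[_]_   read _ → write b, move →, go to q1
q1 | ___b_bb[_]   read _ → write b, move ←, go to q0
q0 | ___b_b[b]b   read b → write b, move →, go to q3
q3 | ___b_bb[b]
The non-blank tape span at halt is b_bbb.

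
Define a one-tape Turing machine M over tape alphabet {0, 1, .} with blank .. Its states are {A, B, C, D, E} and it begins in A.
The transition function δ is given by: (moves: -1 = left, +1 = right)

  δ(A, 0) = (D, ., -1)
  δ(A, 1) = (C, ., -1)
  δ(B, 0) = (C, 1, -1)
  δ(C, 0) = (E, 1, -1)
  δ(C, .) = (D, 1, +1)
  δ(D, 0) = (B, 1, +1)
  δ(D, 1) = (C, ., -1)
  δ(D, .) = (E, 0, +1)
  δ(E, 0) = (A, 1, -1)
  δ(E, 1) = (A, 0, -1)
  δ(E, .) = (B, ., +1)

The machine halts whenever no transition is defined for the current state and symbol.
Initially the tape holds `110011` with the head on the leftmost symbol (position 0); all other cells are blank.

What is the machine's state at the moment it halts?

C

A | ..[1]10011   read 1 → write ., move -1, go to C
C | .[.].10011   read . → write 1, move +1, go to D
D | .1[.]10011   read . → write 0, move +1, go to E
E | .10[1]0011   read 1 → write 0, move -1, go to A
A | .1[0]00011   read 0 → write ., move -1, go to D
D | .[1].00011   read 1 → write ., move -1, go to C
C | [.]..00011   read . → write 1, move +1, go to D
D | 1[.].00011   read . → write 0, move +1, go to E
E | 10[.]00011   read . → write ., move +1, go to B
B | 10.[0]0011   read 0 → write 1, move -1, go to C
C | 10[.]10011   read . → write 1, move +1, go to D
D | 101[1]0011   read 1 → write ., move -1, go to C
C | 10[1].0011
No transition is defined for (C, 1); M halts in state C.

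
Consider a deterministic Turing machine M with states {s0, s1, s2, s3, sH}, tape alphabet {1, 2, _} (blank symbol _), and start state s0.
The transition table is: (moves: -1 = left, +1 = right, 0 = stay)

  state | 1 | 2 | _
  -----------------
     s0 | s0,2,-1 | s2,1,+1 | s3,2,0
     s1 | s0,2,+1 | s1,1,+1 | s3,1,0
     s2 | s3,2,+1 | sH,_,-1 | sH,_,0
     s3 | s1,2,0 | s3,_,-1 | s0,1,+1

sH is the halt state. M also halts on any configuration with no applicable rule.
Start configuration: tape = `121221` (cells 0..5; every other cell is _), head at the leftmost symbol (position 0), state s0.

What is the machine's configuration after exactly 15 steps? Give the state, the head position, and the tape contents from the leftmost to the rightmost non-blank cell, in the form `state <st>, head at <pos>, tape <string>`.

state s2, head at 4, tape 11112121

state=s0 head=0 tape=__[1]21221   (s0,1)→(s0,2,-1)
state=s0 head=-1 tape=_[_]221221   (s0,_)→(s3,2,0)
state=s3 head=-1 tape=_[2]221221   (s3,2)→(s3,_,-1)
state=s3 head=-2 tape=[_]_221221   (s3,_)→(s0,1,+1)
state=s0 head=-1 tape=1[_]221221   (s0,_)→(s3,2,0)
state=s3 head=-1 tape=1[2]221221   (s3,2)→(s3,_,-1)
state=s3 head=-2 tape=[1]_221221   (s3,1)→(s1,2,0)
state=s1 head=-2 tape=[2]_221221   (s1,2)→(s1,1,+1)
state=s1 head=-1 tape=1[_]221221   (s1,_)→(s3,1,0)
state=s3 head=-1 tape=1[1]221221   (s3,1)→(s1,2,0)
state=s1 head=-1 tape=1[2]221221   (s1,2)→(s1,1,+1)
state=s1 head=0 tape=11[2]21221   (s1,2)→(s1,1,+1)
state=s1 head=1 tape=111[2]1221   (s1,2)→(s1,1,+1)
state=s1 head=2 tape=1111[1]221   (s1,1)→(s0,2,+1)
state=s0 head=3 tape=11112[2]21   (s0,2)→(s2,1,+1)
state=s2 head=4 tape=111121[2]1
After 15 steps: state s2, head at 4, tape 11112121.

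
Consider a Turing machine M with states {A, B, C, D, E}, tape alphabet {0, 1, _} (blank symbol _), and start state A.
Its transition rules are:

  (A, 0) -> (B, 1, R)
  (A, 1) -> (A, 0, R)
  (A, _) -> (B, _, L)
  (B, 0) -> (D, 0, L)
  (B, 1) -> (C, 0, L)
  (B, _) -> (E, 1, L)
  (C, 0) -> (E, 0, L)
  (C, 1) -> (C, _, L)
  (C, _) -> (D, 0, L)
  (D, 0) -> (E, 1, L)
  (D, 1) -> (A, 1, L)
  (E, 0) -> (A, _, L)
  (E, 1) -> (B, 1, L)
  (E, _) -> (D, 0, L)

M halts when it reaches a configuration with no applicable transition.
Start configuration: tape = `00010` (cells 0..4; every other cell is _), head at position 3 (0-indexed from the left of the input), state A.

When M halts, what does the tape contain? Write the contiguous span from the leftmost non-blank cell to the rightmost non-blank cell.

A | ___000[1]0_   read 1 → write 0, move R, go to A
A | ___0000[0]_   read 0 → write 1, move R, go to B
B | ___00001[_]   read _ → write 1, move L, go to E
E | ___0000[1]1   read 1 → write 1, move L, go to B
B | ___000[0]11   read 0 → write 0, move L, go to D
D | ___00[0]011   read 0 → write 1, move L, go to E
E | ___0[0]1011   read 0 → write _, move L, go to A
A | ___[0]_1011   read 0 → write 1, move R, go to B
B | ___1[_]1011   read _ → write 1, move L, go to E
E | ___[1]11011   read 1 → write 1, move L, go to B
B | __[_]111011   read _ → write 1, move L, go to E
E | _[_]1111011   read _ → write 0, move L, go to D
D | [_]01111011
The non-blank tape span at halt is 01111011.

01111011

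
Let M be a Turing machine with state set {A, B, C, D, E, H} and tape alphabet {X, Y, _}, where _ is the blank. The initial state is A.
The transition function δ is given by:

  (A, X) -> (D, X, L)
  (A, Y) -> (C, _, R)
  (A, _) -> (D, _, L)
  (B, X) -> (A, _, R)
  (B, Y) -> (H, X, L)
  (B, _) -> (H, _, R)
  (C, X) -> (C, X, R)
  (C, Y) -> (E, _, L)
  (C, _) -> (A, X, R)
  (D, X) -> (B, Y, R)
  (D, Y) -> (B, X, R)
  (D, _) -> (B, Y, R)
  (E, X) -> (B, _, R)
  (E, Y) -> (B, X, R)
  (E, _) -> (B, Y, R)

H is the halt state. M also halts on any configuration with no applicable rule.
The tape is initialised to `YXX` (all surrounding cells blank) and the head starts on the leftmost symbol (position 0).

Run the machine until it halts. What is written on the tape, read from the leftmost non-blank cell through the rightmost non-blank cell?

XXY

A | [Y]XX___   read Y → write _, move R, go to C
C | _[X]X___   read X → write X, move R, go to C
C | _X[X]___   read X → write X, move R, go to C
C | _XX[_]__   read _ → write X, move R, go to A
A | _XXX[_]_   read _ → write _, move L, go to D
D | _XX[X]__   read X → write Y, move R, go to B
B | _XXY[_]_   read _ → write _, move R, go to H
H | _XXY_[_]
The non-blank tape span at halt is XXY.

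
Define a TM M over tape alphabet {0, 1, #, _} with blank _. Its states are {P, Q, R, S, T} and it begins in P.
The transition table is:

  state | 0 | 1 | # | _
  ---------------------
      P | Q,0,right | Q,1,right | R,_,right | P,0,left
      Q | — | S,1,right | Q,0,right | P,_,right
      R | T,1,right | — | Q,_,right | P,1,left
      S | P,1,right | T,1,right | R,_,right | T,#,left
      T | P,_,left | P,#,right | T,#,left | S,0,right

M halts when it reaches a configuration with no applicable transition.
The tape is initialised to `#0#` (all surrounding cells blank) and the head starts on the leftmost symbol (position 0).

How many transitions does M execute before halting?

P | [#]0#_____   read # → write _, move right, go to R
R | _[0]#_____   read 0 → write 1, move right, go to T
T | _1[#]_____   read # → write #, move left, go to T
T | _[1]#_____   read 1 → write #, move right, go to P
P | _#[#]_____   read # → write _, move right, go to R
R | _#_[_]____   read _ → write 1, move left, go to P
P | _#[_]1____   read _ → write 0, move left, go to P
P | _[#]01____   read # → write _, move right, go to R
R | __[0]1____   read 0 → write 1, move right, go to T
T | __1[1]____   read 1 → write #, move right, go to P
P | __1#[_]___   read _ → write 0, move left, go to P
P | __1[#]0___   read # → write _, move right, go to R
R | __1_[0]___   read 0 → write 1, move right, go to T
T | __1_1[_]__   read _ → write 0, move right, go to S
S | __1_10[_]_   read _ → write #, move left, go to T
T | __1_1[0]#_   read 0 → write _, move left, go to P
P | __1_[1]_#_   read 1 → write 1, move right, go to Q
Q | __1_1[_]#_   read _ → write _, move right, go to P
P | __1_1_[#]_   read # → write _, move right, go to R
R | __1_1__[_]   read _ → write 1, move left, go to P
P | __1_1_[_]1   read _ → write 0, move left, go to P
P | __1_1[_]01   read _ → write 0, move left, go to P
P | __1_[1]001   read 1 → write 1, move right, go to Q
Q | __1_1[0]01
M halts after 23 transitions.

23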